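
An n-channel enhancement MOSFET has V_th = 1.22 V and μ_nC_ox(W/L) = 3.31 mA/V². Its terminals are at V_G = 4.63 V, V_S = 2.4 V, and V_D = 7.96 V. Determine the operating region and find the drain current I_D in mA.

V_GS = V_G − V_S = 4.63 − 2.4 = 2.23 V; V_DS = V_D − V_S = 7.96 − 2.4 = 5.56 V.
V_ov = V_GS − V_th = 2.23 − 1.22 = 1.01 V.
Since V_DS = 5.56 V ≥ V_ov = 1.01 V, the device is in saturation.
I_D = ½ k_n V_ov² = 0.5 × 3.31 × 1.01² = 1.69 mA.

Saturation; I_D = 1.69 mA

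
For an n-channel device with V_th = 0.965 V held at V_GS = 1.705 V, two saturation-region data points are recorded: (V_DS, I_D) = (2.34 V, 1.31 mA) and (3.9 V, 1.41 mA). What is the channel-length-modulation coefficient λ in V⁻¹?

λ = 0.0553 V⁻¹

With V_GS fixed, I_D ∝ (1 + λ V_DS) in saturation, so I_D2/I_D1 = (1 + λ V_DS2)/(1 + λ V_DS1).
1.41/1.31 = 1.076 = (1 + 3.9 λ)/(1 + 2.34 λ).
Solving: λ (I_D1 V_DS2 − I_D2 V_DS1) = I_D2 − I_D1, so λ = (1.41 − 1.31) / (1.31 × 3.9 − 1.41 × 2.34) = 0.1 / 1.81 = 0.0553 V⁻¹.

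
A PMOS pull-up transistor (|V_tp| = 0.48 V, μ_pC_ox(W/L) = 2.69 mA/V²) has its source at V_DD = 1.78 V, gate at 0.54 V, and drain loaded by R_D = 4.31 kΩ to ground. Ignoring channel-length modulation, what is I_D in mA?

I_D = 0.365 mA

V_SG = V_DD − V_G = 1.78 − 0.54 = 1.24 V, so V_ov = 1.24 − 0.48 = 0.76 V.
Assume saturation: I_D = ½ k_p V_ov² = 0.5 × 2.69 × 0.76² = 0.777 mA, giving V_SD = V_DD − I_D R_D = 1.78 − 0.777 × 4.31 = -1.57 V.
But -1.57 V < V_ov = 0.76 V, so the device is actually in triode.
In triode I_D = k_p[V_ov V_SD − ½ V_SD²] and I_D = (V_DD − V_SD)/R_D. Equating: 5.8 V_SD² − 9.811 V_SD + 1.78 = 0, giving V_SD = 0.207 V (the root below V_ov).
I_D = (1.78 − 0.207) / 4.31 = 0.365 mA.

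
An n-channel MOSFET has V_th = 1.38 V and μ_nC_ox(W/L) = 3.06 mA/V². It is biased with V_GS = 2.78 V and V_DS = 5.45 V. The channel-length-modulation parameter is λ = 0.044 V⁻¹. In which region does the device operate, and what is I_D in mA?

Saturation; I_D = 3.72 mA

V_ov = V_GS − V_th = 2.78 − 1.38 = 1.4 V.
Since V_DS = 5.45 V ≥ V_ov = 1.4 V, the device is in saturation.
I_D = ½ k_n V_ov² (1 + λ V_DS) = 0.5 × 3.06 × 1.4² × (1 + 0.044 × 5.45) = 3.72 mA.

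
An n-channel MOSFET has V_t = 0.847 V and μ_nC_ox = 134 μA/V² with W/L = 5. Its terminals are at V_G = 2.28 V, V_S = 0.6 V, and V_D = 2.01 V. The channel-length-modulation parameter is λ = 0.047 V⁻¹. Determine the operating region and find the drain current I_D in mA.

Saturation; I_D = 0.248 mA

V_GS = V_G − V_S = 2.28 − 0.6 = 1.68 V; V_DS = V_D − V_S = 2.01 − 0.6 = 1.41 V.
k_n = μ_nC_ox · (W/L) = 0.67 mA/V².
V_ov = V_GS − V_t = 1.68 − 0.847 = 0.833 V.
Since V_DS = 1.41 V ≥ V_ov = 0.833 V, the device is in saturation.
I_D = ½ k_n V_ov² (1 + λ V_DS) = 0.5 × 0.67 × 0.833² × (1 + 0.047 × 1.41) = 0.248 mA.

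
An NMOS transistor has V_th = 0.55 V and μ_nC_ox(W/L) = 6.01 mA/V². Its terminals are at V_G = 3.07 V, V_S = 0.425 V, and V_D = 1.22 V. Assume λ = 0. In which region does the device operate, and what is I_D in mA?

Triode; I_D = 8.11 mA

V_GS = V_G − V_S = 3.07 − 0.425 = 2.65 V; V_DS = V_D − V_S = 1.22 − 0.425 = 0.795 V.
V_ov = V_GS − V_th = 2.65 − 0.55 = 2.09 V.
Since V_DS = 0.795 V < V_ov = 2.09 V, the device is in the triode region.
I_D = k_n [V_ov · V_DS − ½ V_DS²] = 6.01 × [2.09 × 0.795 − 0.5 × 0.795²] = 8.11 mA.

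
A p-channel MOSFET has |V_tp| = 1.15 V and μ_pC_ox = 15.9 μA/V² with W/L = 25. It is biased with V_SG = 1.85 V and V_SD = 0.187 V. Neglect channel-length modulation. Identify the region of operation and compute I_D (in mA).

k_p = μ_pC_ox · (W/L) = 0.3975 mA/V².
V_ov = V_SG − |V_tp| = 1.85 − 1.15 = 0.7 V.
Since V_SD = 0.187 V < V_ov = 0.7 V, the device is in the triode region.
I_D = k_p [V_ov · V_SD − ½ V_SD²] = 0.3975 × [0.7 × 0.187 − 0.5 × 0.187²] = 0.0451 mA.

Triode; I_D = 0.0451 mA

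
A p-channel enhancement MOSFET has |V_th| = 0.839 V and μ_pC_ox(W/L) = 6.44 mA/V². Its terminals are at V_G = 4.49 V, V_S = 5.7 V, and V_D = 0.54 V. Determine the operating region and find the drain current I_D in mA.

Saturation; I_D = 0.443 mA

V_SG = V_S − V_G = 5.7 − 4.49 = 1.21 V; V_SD = V_S − V_D = 5.7 − 0.54 = 5.16 V.
V_ov = V_SG − |V_th| = 1.21 − 0.839 = 0.371 V.
Since V_SD = 5.16 V ≥ V_ov = 0.371 V, the device is in saturation.
I_D = ½ k_p V_ov² = 0.5 × 6.44 × 0.371² = 0.443 mA.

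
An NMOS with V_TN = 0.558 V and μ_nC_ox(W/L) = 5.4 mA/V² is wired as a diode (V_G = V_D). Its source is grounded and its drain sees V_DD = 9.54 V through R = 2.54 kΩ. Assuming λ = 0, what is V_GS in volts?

V_GS = 1.63 V

With gate tied to drain, V_GS = V_DS ≥ V_GS − V_TN, so the device is in saturation.
KCL at the drain: ½ k_n (V_GS − V_TN)² = (V_DD − V_GS)/R.
Let x = V_GS − 0.558. Then 6.86 x² + x − 8.982 = 0, giving x = 1.07 V (positive root), so V_GS = 1.63 V.
I_D = (V_DD − V_GS)/R = (9.54 − 1.63) / 2.54 = 3.11 mA.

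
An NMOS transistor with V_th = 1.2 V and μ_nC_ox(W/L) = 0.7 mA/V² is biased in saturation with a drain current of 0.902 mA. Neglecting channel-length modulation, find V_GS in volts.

In saturation I_D = ½ k_n (V_GS − V_th)², so V_GS − V_th = √(2 I_D / k_n) = √(2 × 0.902 / 0.7) = 1.61 V.
V_GS = 1.2 + 1.61 = 2.81 V.

V_GS = 2.81 V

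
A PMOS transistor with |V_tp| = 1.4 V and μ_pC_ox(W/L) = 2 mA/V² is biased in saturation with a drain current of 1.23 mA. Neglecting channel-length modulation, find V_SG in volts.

V_SG = 2.51 V

In saturation I_D = ½ k_p (V_SG − |V_tp|)², so V_SG − |V_tp| = √(2 I_D / k_p) = √(2 × 1.23 / 2) = 1.11 V.
V_SG = 1.4 + 1.11 = 2.51 V.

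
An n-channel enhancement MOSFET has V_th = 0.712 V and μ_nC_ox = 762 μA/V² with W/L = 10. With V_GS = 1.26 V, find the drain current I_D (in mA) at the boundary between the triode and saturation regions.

I_D = 1.14 mA

At the boundary V_DS = V_ov = V_GS − V_th = 1.26 − 0.712 = 0.548 V.
k_n = μ_nC_ox · (W/L) = 7.62 mA/V².
I_D = ½ k_n V_ov² = 0.5 × 7.62 × 0.548² = 1.14 mA.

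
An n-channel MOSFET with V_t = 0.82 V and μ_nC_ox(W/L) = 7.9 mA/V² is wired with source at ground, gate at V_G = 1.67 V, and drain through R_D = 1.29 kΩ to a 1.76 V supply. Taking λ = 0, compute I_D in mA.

V_GS = V_G = 1.67 V, so V_ov = 1.67 − 0.82 = 0.85 V.
Assume saturation: I_D = ½ k_n V_ov² = 0.5 × 7.9 × 0.85² = 2.85 mA, giving V_DS = V_DD − I_D R_D = 1.76 − 2.85 × 1.29 = -1.92 V.
But -1.92 V < V_ov = 0.85 V, so the device is actually in triode.
In triode I_D = k_n[V_ov V_DS − ½ V_DS²] and I_D = (V_DD − V_DS)/R_D. Equating: 5.1 V_DS² − 9.662 V_DS + 1.76 = 0, giving V_DS = 0.204 V (the root below V_ov).
I_D = (1.76 − 0.204) / 1.29 = 1.21 mA.

I_D = 1.21 mA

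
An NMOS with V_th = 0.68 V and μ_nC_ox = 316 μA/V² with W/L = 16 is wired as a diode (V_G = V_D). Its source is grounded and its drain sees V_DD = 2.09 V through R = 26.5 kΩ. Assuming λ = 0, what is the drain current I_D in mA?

With gate tied to drain, V_GS = V_DS ≥ V_GS − V_th, so the device is in saturation.
k_n = μ_nC_ox · (W/L) = 5.056 mA/V².
KCL at the drain: ½ k_n (V_GS − V_th)² = (V_DD − V_GS)/R.
Let x = V_GS − 0.68. Then 67 x² + x − 1.41 = 0, giving x = 0.138 V (positive root), so V_GS = 0.818 V.
I_D = (V_DD − V_GS)/R = (2.09 − 0.818) / 26.5 = 0.048 mA.

I_D = 0.0480 mA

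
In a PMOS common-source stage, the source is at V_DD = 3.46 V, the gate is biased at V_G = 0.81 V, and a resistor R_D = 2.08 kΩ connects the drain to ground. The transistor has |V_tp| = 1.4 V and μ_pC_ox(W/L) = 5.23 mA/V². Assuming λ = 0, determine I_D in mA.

I_D = 1.54 mA

V_SG = V_DD − V_G = 3.46 − 0.81 = 2.65 V, so V_ov = 2.65 − 1.4 = 1.25 V.
Assume saturation: I_D = ½ k_p V_ov² = 0.5 × 5.23 × 1.25² = 4.09 mA, giving V_SD = V_DD − I_D R_D = 3.46 − 4.09 × 2.08 = -5.04 V.
But -5.04 V < V_ov = 1.25 V, so the device is actually in triode.
In triode I_D = k_p[V_ov V_SD − ½ V_SD²] and I_D = (V_DD − V_SD)/R_D. Equating: 5.44 V_SD² − 14.6 V_SD + 3.46 = 0, giving V_SD = 0.263 V (the root below V_ov).
I_D = (3.46 − 0.263) / 2.08 = 1.54 mA.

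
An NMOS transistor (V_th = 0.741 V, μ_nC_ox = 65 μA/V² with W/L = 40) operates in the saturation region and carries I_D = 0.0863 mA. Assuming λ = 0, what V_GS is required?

k_n = μ_nC_ox · (W/L) = 2.6 mA/V².
In saturation I_D = ½ k_n (V_GS − V_th)², so V_GS − V_th = √(2 I_D / k_n) = √(2 × 0.0863 / 2.6) = 0.258 V.
V_GS = 0.741 + 0.258 = 0.999 V.

V_GS = 0.999 V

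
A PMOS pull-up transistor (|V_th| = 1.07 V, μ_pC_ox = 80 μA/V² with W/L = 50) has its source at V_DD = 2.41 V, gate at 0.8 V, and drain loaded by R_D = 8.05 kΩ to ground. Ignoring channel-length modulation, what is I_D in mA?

V_SG = V_DD − V_G = 2.41 − 0.8 = 1.61 V, so V_ov = 1.61 − 1.07 = 0.54 V.
k_p = μ_pC_ox · (W/L) = 4 mA/V².
Assume saturation: I_D = ½ k_p V_ov² = 0.5 × 4 × 0.54² = 0.583 mA, giving V_SD = V_DD − I_D R_D = 2.41 − 0.583 × 8.05 = -2.28 V.
But -2.28 V < V_ov = 0.54 V, so the device is actually in triode.
In triode I_D = k_p[V_ov V_SD − ½ V_SD²] and I_D = (V_DD − V_SD)/R_D. Equating: 16.1 V_SD² − 18.39 V_SD + 2.41 = 0, giving V_SD = 0.151 V (the root below V_ov).
I_D = (2.41 − 0.151) / 8.05 = 0.281 mA.

I_D = 0.281 mA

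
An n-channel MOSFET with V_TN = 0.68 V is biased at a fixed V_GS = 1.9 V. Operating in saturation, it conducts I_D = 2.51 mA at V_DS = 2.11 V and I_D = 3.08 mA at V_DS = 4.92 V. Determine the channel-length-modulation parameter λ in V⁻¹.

λ = 0.0974 V⁻¹

With V_GS fixed, I_D ∝ (1 + λ V_DS) in saturation, so I_D2/I_D1 = (1 + λ V_DS2)/(1 + λ V_DS1).
3.08/2.51 = 1.227 = (1 + 4.92 λ)/(1 + 2.11 λ).
Solving: λ (I_D1 V_DS2 − I_D2 V_DS1) = I_D2 − I_D1, so λ = (3.08 − 2.51) / (2.51 × 4.92 − 3.08 × 2.11) = 0.57 / 5.85 = 0.0974 V⁻¹.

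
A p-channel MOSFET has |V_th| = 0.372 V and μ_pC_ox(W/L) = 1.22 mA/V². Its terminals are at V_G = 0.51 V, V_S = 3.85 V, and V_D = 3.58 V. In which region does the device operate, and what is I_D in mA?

Triode; I_D = 0.933 mA

V_SG = V_S − V_G = 3.85 − 0.51 = 3.34 V; V_SD = V_S − V_D = 3.85 − 3.58 = 0.27 V.
V_ov = V_SG − |V_th| = 3.34 − 0.372 = 2.97 V.
Since V_SD = 0.27 V < V_ov = 2.97 V, the device is in the triode region.
I_D = k_p [V_ov · V_SD − ½ V_SD²] = 1.22 × [2.97 × 0.27 − 0.5 × 0.27²] = 0.933 mA.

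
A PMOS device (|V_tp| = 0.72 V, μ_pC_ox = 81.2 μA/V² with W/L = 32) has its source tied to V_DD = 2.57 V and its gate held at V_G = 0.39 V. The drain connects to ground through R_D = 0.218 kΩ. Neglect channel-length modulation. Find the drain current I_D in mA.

V_SG = V_DD − V_G = 2.57 − 0.39 = 2.18 V, so V_ov = 2.18 − 0.72 = 1.46 V.
k_p = μ_pC_ox · (W/L) = 2.598 mA/V².
Assume saturation: I_D = ½ k_p V_ov² = 0.5 × 2.598 × 1.46² = 2.77 mA, giving V_SD = V_DD − I_D R_D = 2.57 − 2.77 × 0.218 = 1.97 V.
V_SD = 1.97 V ≥ V_ov = 1.46 V, confirming saturation.

I_D = 2.77 mA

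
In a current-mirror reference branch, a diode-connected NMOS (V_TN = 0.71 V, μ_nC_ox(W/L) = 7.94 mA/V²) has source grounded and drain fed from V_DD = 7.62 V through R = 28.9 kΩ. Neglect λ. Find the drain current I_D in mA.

With gate tied to drain, V_GS = V_DS ≥ V_GS − V_TN, so the device is in saturation.
KCL at the drain: ½ k_n (V_GS − V_TN)² = (V_DD − V_GS)/R.
Let x = V_GS − 0.71. Then 115 x² + x − 6.91 = 0, giving x = 0.241 V (positive root), so V_GS = 0.951 V.
I_D = (V_DD − V_GS)/R = (7.62 − 0.951) / 28.9 = 0.231 mA.

I_D = 0.231 mA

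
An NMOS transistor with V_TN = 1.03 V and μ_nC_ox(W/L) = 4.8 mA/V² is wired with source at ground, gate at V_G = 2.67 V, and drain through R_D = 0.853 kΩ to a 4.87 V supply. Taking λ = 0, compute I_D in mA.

V_GS = V_G = 2.67 V, so V_ov = 2.67 − 1.03 = 1.64 V.
Assume saturation: I_D = ½ k_n V_ov² = 0.5 × 4.8 × 1.64² = 6.46 mA, giving V_DS = V_DD − I_D R_D = 4.87 − 6.46 × 0.853 = -0.636 V.
But -0.636 V < V_ov = 1.64 V, so the device is actually in triode.
In triode I_D = k_n[V_ov V_DS − ½ V_DS²] and I_D = (V_DD − V_DS)/R_D. Equating: 2.05 V_DS² − 7.715 V_DS + 4.87 = 0, giving V_DS = 0.802 V (the root below V_ov).
I_D = (4.87 − 0.802) / 0.853 = 4.77 mA.

I_D = 4.77 mA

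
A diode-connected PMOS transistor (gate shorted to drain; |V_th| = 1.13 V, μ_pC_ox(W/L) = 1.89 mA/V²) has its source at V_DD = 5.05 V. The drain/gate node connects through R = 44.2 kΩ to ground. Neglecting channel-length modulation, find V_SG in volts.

V_SG = 1.42 V

With gate tied to drain, V_SG = V_SD ≥ V_SG − |V_th|, so the device is in saturation.
KCL at the drain: ½ k_p (V_SG − |V_th|)² = (V_DD − V_SG)/R.
Let x = V_SG − 1.13. Then 41.8 x² + x − 3.92 = 0, giving x = 0.295 V (positive root), so V_SG = 1.42 V.
I_D = (V_DD − V_SG)/R = (5.05 − 1.42) / 44.2 = 0.082 mA.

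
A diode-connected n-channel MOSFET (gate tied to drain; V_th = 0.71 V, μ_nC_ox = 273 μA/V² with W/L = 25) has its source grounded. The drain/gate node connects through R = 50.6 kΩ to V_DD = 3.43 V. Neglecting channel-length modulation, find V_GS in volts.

With gate tied to drain, V_GS = V_DS ≥ V_GS − V_th, so the device is in saturation.
k_n = μ_nC_ox · (W/L) = 6.825 mA/V².
KCL at the drain: ½ k_n (V_GS − V_th)² = (V_DD − V_GS)/R.
Let x = V_GS − 0.71. Then 173 x² + x − 2.72 = 0, giving x = 0.123 V (positive root), so V_GS = 0.833 V.
I_D = (V_DD − V_GS)/R = (3.43 − 0.833) / 50.6 = 0.0513 mA.

V_GS = 0.833 V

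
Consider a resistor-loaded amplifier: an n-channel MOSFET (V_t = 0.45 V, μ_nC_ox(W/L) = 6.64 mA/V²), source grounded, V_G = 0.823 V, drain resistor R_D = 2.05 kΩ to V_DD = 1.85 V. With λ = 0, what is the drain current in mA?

I_D = 0.462 mA

V_GS = V_G = 0.823 V, so V_ov = 0.823 − 0.45 = 0.373 V.
Assume saturation: I_D = ½ k_n V_ov² = 0.5 × 6.64 × 0.373² = 0.462 mA, giving V_DS = V_DD − I_D R_D = 1.85 − 0.462 × 2.05 = 0.903 V.
V_DS = 0.903 V ≥ V_ov = 0.373 V, confirming saturation.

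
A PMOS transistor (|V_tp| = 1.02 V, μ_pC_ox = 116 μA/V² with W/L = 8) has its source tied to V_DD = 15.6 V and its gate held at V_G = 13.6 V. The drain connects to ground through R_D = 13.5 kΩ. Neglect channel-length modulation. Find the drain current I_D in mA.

I_D = 0.446 mA

V_SG = V_DD − V_G = 15.6 − 13.6 = 2 V, so V_ov = 2 − 1.02 = 0.98 V.
k_p = μ_pC_ox · (W/L) = 0.928 mA/V².
Assume saturation: I_D = ½ k_p V_ov² = 0.5 × 0.928 × 0.98² = 0.446 mA, giving V_SD = V_DD − I_D R_D = 15.6 − 0.446 × 13.5 = 9.58 V.
V_SD = 9.58 V ≥ V_ov = 0.98 V, confirming saturation.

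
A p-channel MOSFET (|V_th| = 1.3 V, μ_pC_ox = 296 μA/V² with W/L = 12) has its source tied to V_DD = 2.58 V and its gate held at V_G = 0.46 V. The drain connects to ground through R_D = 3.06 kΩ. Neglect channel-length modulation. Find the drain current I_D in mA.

V_SG = V_DD − V_G = 2.58 − 0.46 = 2.12 V, so V_ov = 2.12 − 1.3 = 0.82 V.
k_p = μ_pC_ox · (W/L) = 3.552 mA/V².
Assume saturation: I_D = ½ k_p V_ov² = 0.5 × 3.552 × 0.82² = 1.19 mA, giving V_SD = V_DD − I_D R_D = 2.58 − 1.19 × 3.06 = -1.07 V.
But -1.07 V < V_ov = 0.82 V, so the device is actually in triode.
In triode I_D = k_p[V_ov V_SD − ½ V_SD²] and I_D = (V_DD − V_SD)/R_D. Equating: 5.43 V_SD² − 9.913 V_SD + 2.58 = 0, giving V_SD = 0.314 V (the root below V_ov).
I_D = (2.58 − 0.314) / 3.06 = 0.74 mA.

I_D = 0.740 mA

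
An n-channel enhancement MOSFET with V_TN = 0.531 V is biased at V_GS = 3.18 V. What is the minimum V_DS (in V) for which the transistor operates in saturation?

V_DS,sat = 2.65 V

The boundary between triode and saturation is V_DS = V_GS − V_TN = V_ov.
V_ov = 3.18 − 0.531 = 2.65 V.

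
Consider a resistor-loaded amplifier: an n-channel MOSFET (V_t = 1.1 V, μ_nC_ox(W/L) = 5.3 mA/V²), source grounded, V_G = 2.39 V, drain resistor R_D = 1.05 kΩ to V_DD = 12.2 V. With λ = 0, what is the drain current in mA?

V_GS = V_G = 2.39 V, so V_ov = 2.39 − 1.1 = 1.29 V.
Assume saturation: I_D = ½ k_n V_ov² = 0.5 × 5.3 × 1.29² = 4.41 mA, giving V_DS = V_DD − I_D R_D = 12.2 − 4.41 × 1.05 = 7.57 V.
V_DS = 7.57 V ≥ V_ov = 1.29 V, confirming saturation.

I_D = 4.41 mA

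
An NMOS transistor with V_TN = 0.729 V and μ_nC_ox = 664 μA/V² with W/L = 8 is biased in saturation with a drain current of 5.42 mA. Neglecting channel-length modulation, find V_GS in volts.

V_GS = 2.16 V

k_n = μ_nC_ox · (W/L) = 5.312 mA/V².
In saturation I_D = ½ k_n (V_GS − V_TN)², so V_GS − V_TN = √(2 I_D / k_n) = √(2 × 5.42 / 5.312) = 1.43 V.
V_GS = 0.729 + 1.43 = 2.16 V.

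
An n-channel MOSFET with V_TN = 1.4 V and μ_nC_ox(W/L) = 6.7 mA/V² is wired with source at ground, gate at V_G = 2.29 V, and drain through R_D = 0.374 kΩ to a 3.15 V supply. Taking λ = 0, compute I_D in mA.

I_D = 2.65 mA

V_GS = V_G = 2.29 V, so V_ov = 2.29 − 1.4 = 0.89 V.
Assume saturation: I_D = ½ k_n V_ov² = 0.5 × 6.7 × 0.89² = 2.65 mA, giving V_DS = V_DD − I_D R_D = 3.15 − 2.65 × 0.374 = 2.16 V.
V_DS = 2.16 V ≥ V_ov = 0.89 V, confirming saturation.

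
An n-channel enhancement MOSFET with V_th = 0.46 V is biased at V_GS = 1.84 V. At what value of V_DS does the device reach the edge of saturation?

The boundary between triode and saturation is V_DS = V_GS − V_th = V_ov.
V_ov = 1.84 − 0.46 = 1.38 V.

V_DS,sat = 1.38 V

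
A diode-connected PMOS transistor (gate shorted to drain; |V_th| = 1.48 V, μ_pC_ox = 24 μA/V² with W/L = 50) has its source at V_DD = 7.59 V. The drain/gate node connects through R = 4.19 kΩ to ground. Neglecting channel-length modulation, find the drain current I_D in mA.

With gate tied to drain, V_SG = V_SD ≥ V_SG − |V_th|, so the device is in saturation.
k_p = μ_pC_ox · (W/L) = 1.2 mA/V².
KCL at the drain: ½ k_p (V_SG − |V_th|)² = (V_DD − V_SG)/R.
Let x = V_SG − 1.48. Then 2.51 x² + x − 6.11 = 0, giving x = 1.37 V (positive root), so V_SG = 2.85 V.
I_D = (V_DD − V_SG)/R = (7.59 − 2.85) / 4.19 = 1.13 mA.

I_D = 1.13 mA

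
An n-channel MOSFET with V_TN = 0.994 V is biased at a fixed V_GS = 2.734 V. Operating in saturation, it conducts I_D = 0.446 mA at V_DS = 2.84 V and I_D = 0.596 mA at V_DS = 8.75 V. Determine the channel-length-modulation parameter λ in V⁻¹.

With V_GS fixed, I_D ∝ (1 + λ V_DS) in saturation, so I_D2/I_D1 = (1 + λ V_DS2)/(1 + λ V_DS1).
0.596/0.446 = 1.336 = (1 + 8.75 λ)/(1 + 2.84 λ).
Solving: λ (I_D1 V_DS2 − I_D2 V_DS1) = I_D2 − I_D1, so λ = (0.596 − 0.446) / (0.446 × 8.75 − 0.596 × 2.84) = 0.15 / 2.21 = 0.0679 V⁻¹.

λ = 0.0679 V⁻¹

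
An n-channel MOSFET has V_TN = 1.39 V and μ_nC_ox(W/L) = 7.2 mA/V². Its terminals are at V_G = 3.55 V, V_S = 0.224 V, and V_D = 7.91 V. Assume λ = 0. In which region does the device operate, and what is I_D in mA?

V_GS = V_G − V_S = 3.55 − 0.224 = 3.33 V; V_DS = V_D − V_S = 7.91 − 0.224 = 7.69 V.
V_ov = V_GS − V_TN = 3.33 − 1.39 = 1.94 V.
Since V_DS = 7.69 V ≥ V_ov = 1.94 V, the device is in saturation.
I_D = ½ k_n V_ov² = 0.5 × 7.2 × 1.94² = 13.5 mA.

Saturation; I_D = 13.5 mA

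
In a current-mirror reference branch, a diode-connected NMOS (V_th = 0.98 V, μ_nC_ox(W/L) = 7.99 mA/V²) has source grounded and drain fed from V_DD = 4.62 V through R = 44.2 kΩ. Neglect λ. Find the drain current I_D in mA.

I_D = 0.0792 mA

With gate tied to drain, V_GS = V_DS ≥ V_GS − V_th, so the device is in saturation.
KCL at the drain: ½ k_n (V_GS − V_th)² = (V_DD − V_GS)/R.
Let x = V_GS − 0.98. Then 177 x² + x − 3.64 = 0, giving x = 0.141 V (positive root), so V_GS = 1.12 V.
I_D = (V_DD − V_GS)/R = (4.62 − 1.12) / 44.2 = 0.0792 mA.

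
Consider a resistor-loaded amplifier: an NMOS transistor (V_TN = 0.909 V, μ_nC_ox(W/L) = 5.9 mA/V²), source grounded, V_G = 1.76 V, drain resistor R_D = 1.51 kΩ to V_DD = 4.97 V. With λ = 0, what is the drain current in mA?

V_GS = V_G = 1.76 V, so V_ov = 1.76 − 0.909 = 0.851 V.
Assume saturation: I_D = ½ k_n V_ov² = 0.5 × 5.9 × 0.851² = 2.14 mA, giving V_DS = V_DD − I_D R_D = 4.97 − 2.14 × 1.51 = 1.74 V.
V_DS = 1.74 V ≥ V_ov = 0.851 V, confirming saturation.

I_D = 2.14 mA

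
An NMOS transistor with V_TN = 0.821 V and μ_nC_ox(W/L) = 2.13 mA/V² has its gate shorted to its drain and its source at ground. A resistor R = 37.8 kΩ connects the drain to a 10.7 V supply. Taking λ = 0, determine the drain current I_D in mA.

I_D = 0.249 mA

With gate tied to drain, V_GS = V_DS ≥ V_GS − V_TN, so the device is in saturation.
KCL at the drain: ½ k_n (V_GS − V_TN)² = (V_DD − V_GS)/R.
Let x = V_GS − 0.821. Then 40.3 x² + x − 9.879 = 0, giving x = 0.483 V (positive root), so V_GS = 1.3 V.
I_D = (V_DD − V_GS)/R = (10.7 − 1.3) / 37.8 = 0.249 mA.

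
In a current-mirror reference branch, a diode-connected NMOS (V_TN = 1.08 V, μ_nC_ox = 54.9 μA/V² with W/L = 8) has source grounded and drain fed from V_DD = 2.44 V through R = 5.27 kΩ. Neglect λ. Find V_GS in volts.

With gate tied to drain, V_GS = V_DS ≥ V_GS − V_TN, so the device is in saturation.
k_n = μ_nC_ox · (W/L) = 0.4392 mA/V².
KCL at the drain: ½ k_n (V_GS − V_TN)² = (V_DD − V_GS)/R.
Let x = V_GS − 1.08. Then 1.16 x² + x − 1.36 = 0, giving x = 0.735 V (positive root), so V_GS = 1.81 V.
I_D = (V_DD − V_GS)/R = (2.44 − 1.81) / 5.27 = 0.119 mA.

V_GS = 1.81 V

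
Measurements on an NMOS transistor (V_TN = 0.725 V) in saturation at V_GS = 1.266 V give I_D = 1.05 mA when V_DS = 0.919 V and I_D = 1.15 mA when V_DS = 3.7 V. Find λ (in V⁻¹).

λ = 0.0354 V⁻¹

With V_GS fixed, I_D ∝ (1 + λ V_DS) in saturation, so I_D2/I_D1 = (1 + λ V_DS2)/(1 + λ V_DS1).
1.15/1.05 = 1.095 = (1 + 3.7 λ)/(1 + 0.919 λ).
Solving: λ (I_D1 V_DS2 − I_D2 V_DS1) = I_D2 − I_D1, so λ = (1.15 − 1.05) / (1.05 × 3.7 − 1.15 × 0.919) = 0.1 / 2.83 = 0.0354 V⁻¹.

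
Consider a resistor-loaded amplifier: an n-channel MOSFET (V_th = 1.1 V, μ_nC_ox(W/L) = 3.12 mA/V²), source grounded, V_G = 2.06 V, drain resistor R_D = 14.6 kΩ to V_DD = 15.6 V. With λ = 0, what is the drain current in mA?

V_GS = V_G = 2.06 V, so V_ov = 2.06 − 1.1 = 0.96 V.
Assume saturation: I_D = ½ k_n V_ov² = 0.5 × 3.12 × 0.96² = 1.44 mA, giving V_DS = V_DD − I_D R_D = 15.6 − 1.44 × 14.6 = -5.39 V.
But -5.39 V < V_ov = 0.96 V, so the device is actually in triode.
In triode I_D = k_n[V_ov V_DS − ½ V_DS²] and I_D = (V_DD − V_DS)/R_D. Equating: 22.8 V_DS² − 44.73 V_DS + 15.6 = 0, giving V_DS = 0.453 V (the root below V_ov).
I_D = (15.6 − 0.453) / 14.6 = 1.04 mA.

I_D = 1.04 mA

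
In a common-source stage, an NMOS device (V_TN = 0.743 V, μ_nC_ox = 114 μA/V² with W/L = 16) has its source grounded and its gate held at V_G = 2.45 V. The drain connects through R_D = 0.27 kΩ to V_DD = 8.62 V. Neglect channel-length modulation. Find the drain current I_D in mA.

I_D = 2.66 mA

V_GS = V_G = 2.45 V, so V_ov = 2.45 − 0.743 = 1.71 V.
k_n = μ_nC_ox · (W/L) = 1.824 mA/V².
Assume saturation: I_D = ½ k_n V_ov² = 0.5 × 1.824 × 1.71² = 2.66 mA, giving V_DS = V_DD − I_D R_D = 8.62 − 2.66 × 0.27 = 7.9 V.
V_DS = 7.9 V ≥ V_ov = 1.71 V, confirming saturation.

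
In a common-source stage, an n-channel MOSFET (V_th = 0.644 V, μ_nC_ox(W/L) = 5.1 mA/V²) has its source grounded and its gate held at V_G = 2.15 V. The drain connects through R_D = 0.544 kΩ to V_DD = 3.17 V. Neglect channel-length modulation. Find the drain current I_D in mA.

V_GS = V_G = 2.15 V, so V_ov = 2.15 − 0.644 = 1.51 V.
Assume saturation: I_D = ½ k_n V_ov² = 0.5 × 5.1 × 1.51² = 5.78 mA, giving V_DS = V_DD − I_D R_D = 3.17 − 5.78 × 0.544 = 0.0238 V.
But 0.0238 V < V_ov = 1.51 V, so the device is actually in triode.
In triode I_D = k_n[V_ov V_DS − ½ V_DS²] and I_D = (V_DD − V_DS)/R_D. Equating: 1.39 V_DS² − 5.178 V_DS + 3.17 = 0, giving V_DS = 0.772 V (the root below V_ov).
I_D = (3.17 − 0.772) / 0.544 = 4.41 mA.

I_D = 4.41 mA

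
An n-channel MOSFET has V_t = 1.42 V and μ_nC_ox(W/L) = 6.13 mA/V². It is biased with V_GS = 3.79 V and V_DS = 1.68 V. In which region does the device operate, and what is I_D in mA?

V_ov = V_GS − V_t = 3.79 − 1.42 = 2.37 V.
Since V_DS = 1.68 V < V_ov = 2.37 V, the device is in the triode region.
I_D = k_n [V_ov · V_DS − ½ V_DS²] = 6.13 × [2.37 × 1.68 − 0.5 × 1.68²] = 15.8 mA.

Triode; I_D = 15.8 mA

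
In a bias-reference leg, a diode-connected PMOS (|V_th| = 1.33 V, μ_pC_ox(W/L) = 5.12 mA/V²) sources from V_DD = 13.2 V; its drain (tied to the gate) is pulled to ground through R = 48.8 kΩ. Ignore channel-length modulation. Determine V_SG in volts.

V_SG = 1.63 V

With gate tied to drain, V_SG = V_SD ≥ V_SG − |V_th|, so the device is in saturation.
KCL at the drain: ½ k_p (V_SG − |V_th|)² = (V_DD − V_SG)/R.
Let x = V_SG − 1.33. Then 125 x² + x − 11.87 = 0, giving x = 0.304 V (positive root), so V_SG = 1.63 V.
I_D = (V_DD − V_SG)/R = (13.2 − 1.63) / 48.8 = 0.237 mA.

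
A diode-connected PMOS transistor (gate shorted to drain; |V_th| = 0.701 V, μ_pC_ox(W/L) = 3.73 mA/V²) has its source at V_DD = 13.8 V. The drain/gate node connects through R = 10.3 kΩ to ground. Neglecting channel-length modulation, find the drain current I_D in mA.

With gate tied to drain, V_SG = V_SD ≥ V_SG − |V_th|, so the device is in saturation.
KCL at the drain: ½ k_p (V_SG − |V_th|)² = (V_DD − V_SG)/R.
Let x = V_SG − 0.701. Then 19.2 x² + x − 13.1 = 0, giving x = 0.8 V (positive root), so V_SG = 1.5 V.
I_D = (V_DD − V_SG)/R = (13.8 − 1.5) / 10.3 = 1.19 mA.

I_D = 1.19 mA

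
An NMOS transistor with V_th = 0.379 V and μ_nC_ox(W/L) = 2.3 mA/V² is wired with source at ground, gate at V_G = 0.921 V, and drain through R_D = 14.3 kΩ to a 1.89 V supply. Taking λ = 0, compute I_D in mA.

V_GS = V_G = 0.921 V, so V_ov = 0.921 − 0.379 = 0.542 V.
Assume saturation: I_D = ½ k_n V_ov² = 0.5 × 2.3 × 0.542² = 0.338 mA, giving V_DS = V_DD − I_D R_D = 1.89 − 0.338 × 14.3 = -2.94 V.
But -2.94 V < V_ov = 0.542 V, so the device is actually in triode.
In triode I_D = k_n[V_ov V_DS − ½ V_DS²] and I_D = (V_DD − V_DS)/R_D. Equating: 16.4 V_DS² − 18.83 V_DS + 1.89 = 0, giving V_DS = 0.111 V (the root below V_ov).
I_D = (1.89 − 0.111) / 14.3 = 0.124 mA.

I_D = 0.124 mA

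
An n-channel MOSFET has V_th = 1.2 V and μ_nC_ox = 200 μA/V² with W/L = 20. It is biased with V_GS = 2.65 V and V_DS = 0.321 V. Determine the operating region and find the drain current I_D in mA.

Triode; I_D = 1.66 mA

k_n = μ_nC_ox · (W/L) = 4 mA/V².
V_ov = V_GS − V_th = 2.65 − 1.2 = 1.45 V.
Since V_DS = 0.321 V < V_ov = 1.45 V, the device is in the triode region.
I_D = k_n [V_ov · V_DS − ½ V_DS²] = 4 × [1.45 × 0.321 − 0.5 × 0.321²] = 1.66 mA.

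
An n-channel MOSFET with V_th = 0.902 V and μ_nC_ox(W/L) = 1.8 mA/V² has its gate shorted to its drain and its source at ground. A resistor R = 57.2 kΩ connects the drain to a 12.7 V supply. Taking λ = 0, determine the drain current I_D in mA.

I_D = 0.198 mA

With gate tied to drain, V_GS = V_DS ≥ V_GS − V_th, so the device is in saturation.
KCL at the drain: ½ k_n (V_GS − V_th)² = (V_DD − V_GS)/R.
Let x = V_GS − 0.902. Then 51.5 x² + x − 11.8 = 0, giving x = 0.469 V (positive root), so V_GS = 1.37 V.
I_D = (V_DD − V_GS)/R = (12.7 − 1.37) / 57.2 = 0.198 mA.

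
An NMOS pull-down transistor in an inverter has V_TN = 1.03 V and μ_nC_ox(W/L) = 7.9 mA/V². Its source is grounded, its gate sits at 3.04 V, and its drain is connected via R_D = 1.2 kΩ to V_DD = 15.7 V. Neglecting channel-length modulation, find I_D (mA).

I_D = 12.2 mA

V_GS = V_G = 3.04 V, so V_ov = 3.04 − 1.03 = 2.01 V.
Assume saturation: I_D = ½ k_n V_ov² = 0.5 × 7.9 × 2.01² = 16 mA, giving V_DS = V_DD − I_D R_D = 15.7 − 16 × 1.2 = -3.45 V.
But -3.45 V < V_ov = 2.01 V, so the device is actually in triode.
In triode I_D = k_n[V_ov V_DS − ½ V_DS²] and I_D = (V_DD − V_DS)/R_D. Equating: 4.74 V_DS² − 20.05 V_DS + 15.7 = 0, giving V_DS = 1.04 V (the root below V_ov).
I_D = (15.7 − 1.04) / 1.2 = 12.2 mA.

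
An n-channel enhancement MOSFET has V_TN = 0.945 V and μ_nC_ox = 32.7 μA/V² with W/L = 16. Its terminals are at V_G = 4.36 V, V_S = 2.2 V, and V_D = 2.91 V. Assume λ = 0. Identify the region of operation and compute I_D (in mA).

V_GS = V_G − V_S = 4.36 − 2.2 = 2.16 V; V_DS = V_D − V_S = 2.91 − 2.2 = 0.71 V.
k_n = μ_nC_ox · (W/L) = 0.5232 mA/V².
V_ov = V_GS − V_TN = 2.16 − 0.945 = 1.22 V.
Since V_DS = 0.71 V < V_ov = 1.22 V, the device is in the triode region.
I_D = k_n [V_ov · V_DS − ½ V_DS²] = 0.5232 × [1.22 × 0.71 − 0.5 × 0.71²] = 0.319 mA.

Triode; I_D = 0.319 mA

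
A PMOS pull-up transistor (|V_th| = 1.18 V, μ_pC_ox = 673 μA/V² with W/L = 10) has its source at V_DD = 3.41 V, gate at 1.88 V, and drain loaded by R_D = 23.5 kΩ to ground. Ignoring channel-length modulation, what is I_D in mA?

V_SG = V_DD − V_G = 3.41 − 1.88 = 1.53 V, so V_ov = 1.53 − 1.18 = 0.35 V.
k_p = μ_pC_ox · (W/L) = 6.73 mA/V².
Assume saturation: I_D = ½ k_p V_ov² = 0.5 × 6.73 × 0.35² = 0.412 mA, giving V_SD = V_DD − I_D R_D = 3.41 − 0.412 × 23.5 = -6.28 V.
But -6.28 V < V_ov = 0.35 V, so the device is actually in triode.
In triode I_D = k_p[V_ov V_SD − ½ V_SD²] and I_D = (V_DD − V_SD)/R_D. Equating: 79.1 V_SD² − 56.35 V_SD + 3.41 = 0, giving V_SD = 0.0668 V (the root below V_ov).
I_D = (3.41 − 0.0668) / 23.5 = 0.142 mA.

I_D = 0.142 mA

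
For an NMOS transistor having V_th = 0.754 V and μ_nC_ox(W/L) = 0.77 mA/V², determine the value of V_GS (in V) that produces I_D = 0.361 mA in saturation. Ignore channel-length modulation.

V_GS = 1.72 V

In saturation I_D = ½ k_n (V_GS − V_th)², so V_GS − V_th = √(2 I_D / k_n) = √(2 × 0.361 / 0.77) = 0.968 V.
V_GS = 0.754 + 0.968 = 1.72 V.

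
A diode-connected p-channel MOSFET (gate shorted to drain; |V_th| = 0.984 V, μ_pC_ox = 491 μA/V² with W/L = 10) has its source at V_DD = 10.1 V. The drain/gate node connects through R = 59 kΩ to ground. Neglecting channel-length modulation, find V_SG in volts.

V_SG = 1.23 V

With gate tied to drain, V_SG = V_SD ≥ V_SG − |V_th|, so the device is in saturation.
k_p = μ_pC_ox · (W/L) = 4.91 mA/V².
KCL at the drain: ½ k_p (V_SG − |V_th|)² = (V_DD − V_SG)/R.
Let x = V_SG − 0.984. Then 145 x² + x − 9.116 = 0, giving x = 0.247 V (positive root), so V_SG = 1.23 V.
I_D = (V_DD − V_SG)/R = (10.1 − 1.23) / 59 = 0.15 mA.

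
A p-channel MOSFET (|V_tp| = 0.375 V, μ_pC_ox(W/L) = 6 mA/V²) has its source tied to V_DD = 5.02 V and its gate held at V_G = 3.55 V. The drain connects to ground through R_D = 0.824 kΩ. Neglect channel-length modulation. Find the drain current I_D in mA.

V_SG = V_DD − V_G = 5.02 − 3.55 = 1.47 V, so V_ov = 1.47 − 0.375 = 1.09 V.
Assume saturation: I_D = ½ k_p V_ov² = 0.5 × 6 × 1.09² = 3.6 mA, giving V_SD = V_DD − I_D R_D = 5.02 − 3.6 × 0.824 = 2.06 V.
V_SD = 2.06 V ≥ V_ov = 1.09 V, confirming saturation.

I_D = 3.60 mA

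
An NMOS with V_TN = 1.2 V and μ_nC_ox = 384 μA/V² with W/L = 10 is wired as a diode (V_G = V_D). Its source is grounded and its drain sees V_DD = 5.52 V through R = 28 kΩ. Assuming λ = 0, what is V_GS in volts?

With gate tied to drain, V_GS = V_DS ≥ V_GS − V_TN, so the device is in saturation.
k_n = μ_nC_ox · (W/L) = 3.84 mA/V².
KCL at the drain: ½ k_n (V_GS − V_TN)² = (V_DD − V_GS)/R.
Let x = V_GS − 1.2. Then 53.8 x² + x − 4.32 = 0, giving x = 0.274 V (positive root), so V_GS = 1.47 V.
I_D = (V_DD − V_GS)/R = (5.52 − 1.47) / 28 = 0.144 mA.

V_GS = 1.47 V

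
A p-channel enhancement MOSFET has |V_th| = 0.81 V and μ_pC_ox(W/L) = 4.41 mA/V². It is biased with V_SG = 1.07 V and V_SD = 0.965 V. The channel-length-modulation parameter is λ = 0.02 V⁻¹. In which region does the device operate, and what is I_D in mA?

Saturation; I_D = 0.152 mA

V_ov = V_SG − |V_th| = 1.07 − 0.81 = 0.26 V.
Since V_SD = 0.965 V ≥ V_ov = 0.26 V, the device is in saturation.
I_D = ½ k_p V_ov² (1 + λ V_SD) = 0.5 × 4.41 × 0.26² × (1 + 0.02 × 0.965) = 0.152 mA.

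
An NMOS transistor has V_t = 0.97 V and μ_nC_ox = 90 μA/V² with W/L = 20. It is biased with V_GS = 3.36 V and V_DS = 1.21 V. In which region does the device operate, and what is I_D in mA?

Triode; I_D = 3.89 mA

k_n = μ_nC_ox · (W/L) = 1.8 mA/V².
V_ov = V_GS − V_t = 3.36 − 0.97 = 2.39 V.
Since V_DS = 1.21 V < V_ov = 2.39 V, the device is in the triode region.
I_D = k_n [V_ov · V_DS − ½ V_DS²] = 1.8 × [2.39 × 1.21 − 0.5 × 1.21²] = 3.89 mA.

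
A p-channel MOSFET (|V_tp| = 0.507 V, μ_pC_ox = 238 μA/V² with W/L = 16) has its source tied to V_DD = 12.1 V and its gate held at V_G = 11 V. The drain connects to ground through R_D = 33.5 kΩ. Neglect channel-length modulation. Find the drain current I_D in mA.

V_SG = V_DD − V_G = 12.1 − 11 = 1.1 V, so V_ov = 1.1 − 0.507 = 0.593 V.
k_p = μ_pC_ox · (W/L) = 3.808 mA/V².
Assume saturation: I_D = ½ k_p V_ov² = 0.5 × 3.808 × 0.593² = 0.67 mA, giving V_SD = V_DD − I_D R_D = 12.1 − 0.67 × 33.5 = -10.3 V.
But -10.3 V < V_ov = 0.593 V, so the device is actually in triode.
In triode I_D = k_p[V_ov V_SD − ½ V_SD²] and I_D = (V_DD − V_SD)/R_D. Equating: 63.8 V_SD² − 76.65 V_SD + 12.1 = 0, giving V_SD = 0.187 V (the root below V_ov).
I_D = (12.1 − 0.187) / 33.5 = 0.356 mA.

I_D = 0.356 mA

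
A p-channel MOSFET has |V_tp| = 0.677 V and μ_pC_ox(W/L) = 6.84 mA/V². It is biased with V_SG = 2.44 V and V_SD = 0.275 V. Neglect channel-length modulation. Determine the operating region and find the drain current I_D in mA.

Triode; I_D = 3.06 mA

V_ov = V_SG − |V_tp| = 2.44 − 0.677 = 1.76 V.
Since V_SD = 0.275 V < V_ov = 1.76 V, the device is in the triode region.
I_D = k_p [V_ov · V_SD − ½ V_SD²] = 6.84 × [1.76 × 0.275 − 0.5 × 0.275²] = 3.06 mA.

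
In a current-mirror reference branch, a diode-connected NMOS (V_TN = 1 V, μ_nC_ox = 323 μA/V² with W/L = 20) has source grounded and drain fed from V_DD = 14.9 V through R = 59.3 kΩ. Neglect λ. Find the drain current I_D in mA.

I_D = 0.230 mA

With gate tied to drain, V_GS = V_DS ≥ V_GS − V_TN, so the device is in saturation.
k_n = μ_nC_ox · (W/L) = 6.46 mA/V².
KCL at the drain: ½ k_n (V_GS − V_TN)² = (V_DD − V_GS)/R.
Let x = V_GS − 1. Then 192 x² + x − 13.9 = 0, giving x = 0.267 V (positive root), so V_GS = 1.27 V.
I_D = (V_DD − V_GS)/R = (14.9 − 1.27) / 59.3 = 0.23 mA.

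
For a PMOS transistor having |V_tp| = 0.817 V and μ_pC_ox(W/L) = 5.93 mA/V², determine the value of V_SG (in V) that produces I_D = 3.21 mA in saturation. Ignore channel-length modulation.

In saturation I_D = ½ k_p (V_SG − |V_tp|)², so V_SG − |V_tp| = √(2 I_D / k_p) = √(2 × 3.21 / 5.93) = 1.04 V.
V_SG = 0.817 + 1.04 = 1.86 V.

V_SG = 1.86 V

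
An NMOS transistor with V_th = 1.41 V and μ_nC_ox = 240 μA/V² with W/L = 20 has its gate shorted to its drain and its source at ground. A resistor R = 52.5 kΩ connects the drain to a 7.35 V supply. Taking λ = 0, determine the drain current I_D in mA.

With gate tied to drain, V_GS = V_DS ≥ V_GS − V_th, so the device is in saturation.
k_n = μ_nC_ox · (W/L) = 4.8 mA/V².
KCL at the drain: ½ k_n (V_GS − V_th)² = (V_DD − V_GS)/R.
Let x = V_GS − 1.41. Then 126 x² + x − 5.94 = 0, giving x = 0.213 V (positive root), so V_GS = 1.62 V.
I_D = (V_DD − V_GS)/R = (7.35 − 1.62) / 52.5 = 0.109 mA.

I_D = 0.109 mA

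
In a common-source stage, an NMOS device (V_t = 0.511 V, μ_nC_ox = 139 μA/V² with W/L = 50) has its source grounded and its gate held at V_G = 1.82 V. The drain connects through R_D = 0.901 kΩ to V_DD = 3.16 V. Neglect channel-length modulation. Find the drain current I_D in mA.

I_D = 3.07 mA

V_GS = V_G = 1.82 V, so V_ov = 1.82 − 0.511 = 1.31 V.
k_n = μ_nC_ox · (W/L) = 6.95 mA/V².
Assume saturation: I_D = ½ k_n V_ov² = 0.5 × 6.95 × 1.31² = 5.95 mA, giving V_DS = V_DD − I_D R_D = 3.16 − 5.95 × 0.901 = -2.2 V.
But -2.2 V < V_ov = 1.31 V, so the device is actually in triode.
In triode I_D = k_n[V_ov V_DS − ½ V_DS²] and I_D = (V_DD − V_DS)/R_D. Equating: 3.13 V_DS² − 9.197 V_DS + 3.16 = 0, giving V_DS = 0.397 V (the root below V_ov).
I_D = (3.16 − 0.397) / 0.901 = 3.07 mA.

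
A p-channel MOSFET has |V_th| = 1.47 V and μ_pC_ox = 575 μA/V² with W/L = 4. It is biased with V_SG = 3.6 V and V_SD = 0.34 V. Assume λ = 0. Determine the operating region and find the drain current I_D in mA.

Triode; I_D = 1.53 mA

k_p = μ_pC_ox · (W/L) = 2.3 mA/V².
V_ov = V_SG − |V_th| = 3.6 − 1.47 = 2.13 V.
Since V_SD = 0.34 V < V_ov = 2.13 V, the device is in the triode region.
I_D = k_p [V_ov · V_SD − ½ V_SD²] = 2.3 × [2.13 × 0.34 − 0.5 × 0.34²] = 1.53 mA.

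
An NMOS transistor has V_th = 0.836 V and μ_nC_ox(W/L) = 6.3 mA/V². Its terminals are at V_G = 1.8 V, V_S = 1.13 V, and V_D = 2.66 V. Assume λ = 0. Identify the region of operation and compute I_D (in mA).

Cutoff; I_D = 0 mA

V_GS = V_G − V_S = 1.8 − 1.13 = 0.67 V; V_DS = V_D − V_S = 2.66 − 1.13 = 1.53 V.
V_GS = 0.67 V < V_th = 0.836 V, so the transistor is in cutoff.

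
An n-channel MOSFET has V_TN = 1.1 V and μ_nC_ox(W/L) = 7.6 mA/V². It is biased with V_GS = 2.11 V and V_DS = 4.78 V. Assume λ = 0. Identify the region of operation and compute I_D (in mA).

V_ov = V_GS − V_TN = 2.11 − 1.1 = 1.01 V.
Since V_DS = 4.78 V ≥ V_ov = 1.01 V, the device is in saturation.
I_D = ½ k_n V_ov² = 0.5 × 7.6 × 1.01² = 3.88 mA.

Saturation; I_D = 3.88 mA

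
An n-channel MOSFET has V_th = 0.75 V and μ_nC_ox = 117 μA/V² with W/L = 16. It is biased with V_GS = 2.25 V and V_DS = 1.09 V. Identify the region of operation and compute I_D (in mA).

k_n = μ_nC_ox · (W/L) = 1.872 mA/V².
V_ov = V_GS − V_th = 2.25 − 0.75 = 1.5 V.
Since V_DS = 1.09 V < V_ov = 1.5 V, the device is in the triode region.
I_D = k_n [V_ov · V_DS − ½ V_DS²] = 1.872 × [1.5 × 1.09 − 0.5 × 1.09²] = 1.95 mA.

Triode; I_D = 1.95 mA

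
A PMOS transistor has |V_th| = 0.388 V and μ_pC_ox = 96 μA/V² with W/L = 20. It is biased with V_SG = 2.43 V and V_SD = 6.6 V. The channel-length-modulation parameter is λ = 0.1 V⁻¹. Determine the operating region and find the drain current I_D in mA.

k_p = μ_pC_ox · (W/L) = 1.92 mA/V².
V_ov = V_SG − |V_th| = 2.43 − 0.388 = 2.04 V.
Since V_SD = 6.6 V ≥ V_ov = 2.04 V, the device is in saturation.
I_D = ½ k_p V_ov² (1 + λ V_SD) = 0.5 × 1.92 × 2.04² × (1 + 0.1 × 6.6) = 6.64 mA.

Saturation; I_D = 6.64 mA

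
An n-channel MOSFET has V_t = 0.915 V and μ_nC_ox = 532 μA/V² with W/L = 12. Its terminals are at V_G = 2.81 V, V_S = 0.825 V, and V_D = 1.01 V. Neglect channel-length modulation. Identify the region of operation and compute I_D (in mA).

V_GS = V_G − V_S = 2.81 − 0.825 = 1.99 V; V_DS = V_D − V_S = 1.01 − 0.825 = 0.185 V.
k_n = μ_nC_ox · (W/L) = 6.384 mA/V².
V_ov = V_GS − V_t = 1.99 − 0.915 = 1.07 V.
Since V_DS = 0.185 V < V_ov = 1.07 V, the device is in the triode region.
I_D = k_n [V_ov · V_DS − ½ V_DS²] = 6.384 × [1.07 × 0.185 − 0.5 × 0.185²] = 1.15 mA.

Triode; I_D = 1.15 mA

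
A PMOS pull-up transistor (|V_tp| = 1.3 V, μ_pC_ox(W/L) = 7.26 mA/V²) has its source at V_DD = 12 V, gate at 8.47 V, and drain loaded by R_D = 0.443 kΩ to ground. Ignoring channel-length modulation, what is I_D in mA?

I_D = 18.1 mA

V_SG = V_DD − V_G = 12 − 8.47 = 3.53 V, so V_ov = 3.53 − 1.3 = 2.23 V.
Assume saturation: I_D = ½ k_p V_ov² = 0.5 × 7.26 × 2.23² = 18.1 mA, giving V_SD = V_DD − I_D R_D = 12 − 18.1 × 0.443 = 4 V.
V_SD = 4 V ≥ V_ov = 2.23 V, confirming saturation.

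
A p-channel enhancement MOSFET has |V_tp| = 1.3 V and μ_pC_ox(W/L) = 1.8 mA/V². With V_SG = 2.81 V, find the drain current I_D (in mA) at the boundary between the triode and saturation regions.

At the boundary V_SD = V_ov = V_SG − |V_tp| = 2.81 − 1.3 = 1.51 V.
I_D = ½ k_p V_ov² = 0.5 × 1.8 × 1.51² = 2.05 mA.

I_D = 2.05 mA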